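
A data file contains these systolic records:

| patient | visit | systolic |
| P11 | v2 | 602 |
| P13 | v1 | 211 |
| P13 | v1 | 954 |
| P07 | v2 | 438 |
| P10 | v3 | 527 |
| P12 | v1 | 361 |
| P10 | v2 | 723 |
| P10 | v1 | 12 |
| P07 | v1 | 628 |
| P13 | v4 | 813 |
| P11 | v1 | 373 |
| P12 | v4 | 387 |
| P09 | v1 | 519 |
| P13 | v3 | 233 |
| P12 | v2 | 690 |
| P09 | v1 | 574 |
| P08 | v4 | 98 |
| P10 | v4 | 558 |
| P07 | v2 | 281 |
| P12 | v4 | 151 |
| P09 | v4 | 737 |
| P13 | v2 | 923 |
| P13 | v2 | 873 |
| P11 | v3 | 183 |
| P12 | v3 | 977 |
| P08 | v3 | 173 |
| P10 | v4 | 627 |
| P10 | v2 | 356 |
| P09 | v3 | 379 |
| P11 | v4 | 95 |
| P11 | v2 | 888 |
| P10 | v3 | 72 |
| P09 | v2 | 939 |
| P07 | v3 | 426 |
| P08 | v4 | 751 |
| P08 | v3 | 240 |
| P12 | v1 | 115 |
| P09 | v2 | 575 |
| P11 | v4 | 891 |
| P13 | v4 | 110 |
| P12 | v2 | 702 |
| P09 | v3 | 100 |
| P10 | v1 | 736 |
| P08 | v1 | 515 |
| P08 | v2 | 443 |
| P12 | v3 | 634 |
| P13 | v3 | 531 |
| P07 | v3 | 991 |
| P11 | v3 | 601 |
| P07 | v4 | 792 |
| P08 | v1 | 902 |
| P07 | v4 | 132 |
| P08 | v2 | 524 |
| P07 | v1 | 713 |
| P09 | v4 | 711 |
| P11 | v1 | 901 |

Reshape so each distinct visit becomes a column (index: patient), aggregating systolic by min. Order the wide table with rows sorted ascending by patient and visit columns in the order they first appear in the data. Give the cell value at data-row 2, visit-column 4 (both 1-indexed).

98

With rows sorted ascending by patient, row 2 is patient=P08. visit columns in first-appearance order: v2, v1, v3, v4; column 4 is v4.
Long rows with patient=P08, visit=v4: min(98, 751) = 98.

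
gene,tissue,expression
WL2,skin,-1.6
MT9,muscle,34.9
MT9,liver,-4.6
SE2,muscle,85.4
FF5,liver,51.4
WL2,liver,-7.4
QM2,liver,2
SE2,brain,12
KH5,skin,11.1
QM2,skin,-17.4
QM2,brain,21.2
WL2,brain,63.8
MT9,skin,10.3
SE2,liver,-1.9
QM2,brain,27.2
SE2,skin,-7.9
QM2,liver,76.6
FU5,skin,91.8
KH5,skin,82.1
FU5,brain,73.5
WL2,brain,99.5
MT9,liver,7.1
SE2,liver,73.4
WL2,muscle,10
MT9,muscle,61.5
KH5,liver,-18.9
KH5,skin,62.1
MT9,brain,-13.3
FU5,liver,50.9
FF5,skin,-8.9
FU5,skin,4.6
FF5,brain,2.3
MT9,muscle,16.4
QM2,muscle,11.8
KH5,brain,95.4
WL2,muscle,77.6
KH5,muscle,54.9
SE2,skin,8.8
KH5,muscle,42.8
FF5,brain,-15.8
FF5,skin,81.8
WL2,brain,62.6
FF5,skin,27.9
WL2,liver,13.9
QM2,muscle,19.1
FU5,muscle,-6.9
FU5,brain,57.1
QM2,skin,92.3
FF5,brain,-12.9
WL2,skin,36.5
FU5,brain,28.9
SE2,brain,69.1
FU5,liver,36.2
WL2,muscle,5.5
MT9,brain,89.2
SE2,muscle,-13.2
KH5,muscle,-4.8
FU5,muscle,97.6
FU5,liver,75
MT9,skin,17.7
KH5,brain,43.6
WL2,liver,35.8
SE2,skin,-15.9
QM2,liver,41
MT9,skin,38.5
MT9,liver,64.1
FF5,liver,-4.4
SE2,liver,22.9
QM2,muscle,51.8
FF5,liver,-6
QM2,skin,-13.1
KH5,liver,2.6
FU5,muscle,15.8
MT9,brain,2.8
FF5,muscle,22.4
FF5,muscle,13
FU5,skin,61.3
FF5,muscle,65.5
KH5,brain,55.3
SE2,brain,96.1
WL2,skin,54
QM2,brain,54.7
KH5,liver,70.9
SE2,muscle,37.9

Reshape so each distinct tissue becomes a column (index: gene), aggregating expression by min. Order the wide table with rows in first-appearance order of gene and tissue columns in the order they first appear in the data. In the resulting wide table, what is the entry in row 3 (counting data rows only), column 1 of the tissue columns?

With rows in first-appearance order of gene, row 3 is gene=SE2. tissue columns in first-appearance order: skin, muscle, liver, brain; column 1 is skin.
Long rows with gene=SE2, tissue=skin: min(-7.9, 8.8, -15.9) = -15.9.

-15.9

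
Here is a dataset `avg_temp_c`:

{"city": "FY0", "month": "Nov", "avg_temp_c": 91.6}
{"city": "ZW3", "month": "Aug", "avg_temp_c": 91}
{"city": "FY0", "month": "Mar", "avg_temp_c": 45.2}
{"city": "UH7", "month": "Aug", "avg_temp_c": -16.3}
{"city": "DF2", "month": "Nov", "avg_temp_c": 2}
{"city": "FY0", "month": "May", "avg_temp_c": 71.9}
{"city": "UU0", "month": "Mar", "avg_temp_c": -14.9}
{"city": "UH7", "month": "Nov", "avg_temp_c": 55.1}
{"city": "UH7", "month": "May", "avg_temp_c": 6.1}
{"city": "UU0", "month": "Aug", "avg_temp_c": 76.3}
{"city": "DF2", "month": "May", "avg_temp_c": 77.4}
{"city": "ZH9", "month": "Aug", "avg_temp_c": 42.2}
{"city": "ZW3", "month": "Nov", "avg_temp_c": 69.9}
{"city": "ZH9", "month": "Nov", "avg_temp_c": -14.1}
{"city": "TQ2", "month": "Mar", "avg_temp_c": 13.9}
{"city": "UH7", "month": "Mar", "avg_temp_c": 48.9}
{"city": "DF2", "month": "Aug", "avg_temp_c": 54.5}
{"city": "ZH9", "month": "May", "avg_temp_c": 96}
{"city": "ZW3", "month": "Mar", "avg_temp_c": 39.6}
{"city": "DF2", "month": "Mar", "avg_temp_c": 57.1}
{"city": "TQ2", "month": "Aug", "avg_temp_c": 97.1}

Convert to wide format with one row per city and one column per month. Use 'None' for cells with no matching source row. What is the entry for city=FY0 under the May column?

The long row with city=FY0, month=May has avg_temp_c=71.9.

71.9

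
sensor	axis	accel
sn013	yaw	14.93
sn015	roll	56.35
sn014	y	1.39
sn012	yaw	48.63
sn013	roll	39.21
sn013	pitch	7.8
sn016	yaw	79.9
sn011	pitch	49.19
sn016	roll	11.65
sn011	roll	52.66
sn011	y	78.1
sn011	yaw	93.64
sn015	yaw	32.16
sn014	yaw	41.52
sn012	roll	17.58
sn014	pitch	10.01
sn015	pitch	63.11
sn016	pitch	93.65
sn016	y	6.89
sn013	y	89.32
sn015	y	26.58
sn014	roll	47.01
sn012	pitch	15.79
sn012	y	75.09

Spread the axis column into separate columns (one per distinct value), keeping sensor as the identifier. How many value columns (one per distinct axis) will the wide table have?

4 distinct axis values: pitch, y, roll, yaw.

4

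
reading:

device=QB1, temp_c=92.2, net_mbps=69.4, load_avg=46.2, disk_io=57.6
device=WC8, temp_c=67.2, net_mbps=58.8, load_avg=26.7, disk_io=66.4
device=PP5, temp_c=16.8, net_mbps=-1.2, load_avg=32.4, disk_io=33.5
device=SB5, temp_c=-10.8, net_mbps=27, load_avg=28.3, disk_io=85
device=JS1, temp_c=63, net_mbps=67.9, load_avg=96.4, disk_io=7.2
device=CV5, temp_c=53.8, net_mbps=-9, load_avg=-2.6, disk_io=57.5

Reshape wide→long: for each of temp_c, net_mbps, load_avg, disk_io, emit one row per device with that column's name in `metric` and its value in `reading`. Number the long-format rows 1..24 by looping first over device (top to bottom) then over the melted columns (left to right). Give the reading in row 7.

26.7

24 rows total (6 × 4). Row 7: index ⌊(7-1)/4⌋ = 1 into device → WC8; (7-1) mod 4 = 2 into the melted columns → load_avg.
So row 7 is (WC8, load_avg, 26.7); reading = 26.7.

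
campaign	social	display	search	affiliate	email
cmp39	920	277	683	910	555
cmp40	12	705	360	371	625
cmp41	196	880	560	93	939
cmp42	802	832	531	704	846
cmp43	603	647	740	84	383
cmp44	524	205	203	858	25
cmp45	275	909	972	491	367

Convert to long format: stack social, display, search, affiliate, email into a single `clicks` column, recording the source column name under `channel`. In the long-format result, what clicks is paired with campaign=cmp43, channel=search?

740

Unpivoting turns each (campaign, wide-column) pair into one long row.
The wide cell at row cmp43, column search holds 740, so the long row (cmp43, search) has clicks=740.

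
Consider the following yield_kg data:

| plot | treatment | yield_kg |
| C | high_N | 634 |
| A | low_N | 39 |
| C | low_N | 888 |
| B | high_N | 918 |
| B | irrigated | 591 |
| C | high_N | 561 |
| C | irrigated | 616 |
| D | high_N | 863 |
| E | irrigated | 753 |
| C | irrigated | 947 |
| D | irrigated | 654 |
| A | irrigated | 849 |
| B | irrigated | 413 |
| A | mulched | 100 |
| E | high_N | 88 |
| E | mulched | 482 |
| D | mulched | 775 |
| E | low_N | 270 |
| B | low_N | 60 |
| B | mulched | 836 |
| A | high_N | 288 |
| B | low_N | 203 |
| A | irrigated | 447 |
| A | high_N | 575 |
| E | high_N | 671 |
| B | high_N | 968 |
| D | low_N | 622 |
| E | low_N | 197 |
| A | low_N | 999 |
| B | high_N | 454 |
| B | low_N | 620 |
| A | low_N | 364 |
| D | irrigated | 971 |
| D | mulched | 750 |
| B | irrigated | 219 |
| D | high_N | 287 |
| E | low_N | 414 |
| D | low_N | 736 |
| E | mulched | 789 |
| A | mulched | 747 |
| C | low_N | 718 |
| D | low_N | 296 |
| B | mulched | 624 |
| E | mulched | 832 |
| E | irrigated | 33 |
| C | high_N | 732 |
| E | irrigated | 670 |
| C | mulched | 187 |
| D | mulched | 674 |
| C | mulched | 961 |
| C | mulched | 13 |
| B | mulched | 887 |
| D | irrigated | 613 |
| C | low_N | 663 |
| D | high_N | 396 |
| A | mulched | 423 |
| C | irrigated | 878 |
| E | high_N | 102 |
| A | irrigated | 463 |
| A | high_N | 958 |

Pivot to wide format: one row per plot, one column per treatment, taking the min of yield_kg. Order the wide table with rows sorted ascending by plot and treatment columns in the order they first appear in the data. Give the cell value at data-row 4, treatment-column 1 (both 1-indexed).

With rows sorted ascending by plot, row 4 is plot=D. treatment columns in first-appearance order: high_N, low_N, irrigated, mulched; column 1 is high_N.
Long rows with plot=D, treatment=high_N: min(863, 287, 396) = 287.

287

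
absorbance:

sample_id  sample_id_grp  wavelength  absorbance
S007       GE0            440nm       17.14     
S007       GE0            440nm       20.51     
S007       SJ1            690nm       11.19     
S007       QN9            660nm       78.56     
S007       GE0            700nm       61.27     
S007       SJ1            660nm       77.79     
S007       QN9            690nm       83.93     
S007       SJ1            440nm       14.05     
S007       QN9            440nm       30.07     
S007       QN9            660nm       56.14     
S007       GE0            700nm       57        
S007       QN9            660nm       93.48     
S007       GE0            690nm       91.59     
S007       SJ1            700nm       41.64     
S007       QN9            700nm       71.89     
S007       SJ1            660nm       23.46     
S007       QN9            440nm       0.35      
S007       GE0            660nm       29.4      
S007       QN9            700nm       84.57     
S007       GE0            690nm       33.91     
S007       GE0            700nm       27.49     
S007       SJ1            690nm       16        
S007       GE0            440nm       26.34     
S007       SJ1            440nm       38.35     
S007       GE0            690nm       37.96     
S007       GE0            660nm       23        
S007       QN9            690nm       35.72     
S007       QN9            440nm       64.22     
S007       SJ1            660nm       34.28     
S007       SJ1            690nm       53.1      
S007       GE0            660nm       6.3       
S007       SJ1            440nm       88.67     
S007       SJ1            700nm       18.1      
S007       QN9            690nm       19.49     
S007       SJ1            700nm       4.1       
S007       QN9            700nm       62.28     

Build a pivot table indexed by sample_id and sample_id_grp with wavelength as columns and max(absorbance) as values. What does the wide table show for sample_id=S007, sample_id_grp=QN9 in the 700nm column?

84.57

Rows with sample_id=S007, sample_id_grp=QN9 and wavelength=700nm: absorbance values are 71.89, 84.57, 62.28.
max(71.89, 84.57, 62.28) = 84.57.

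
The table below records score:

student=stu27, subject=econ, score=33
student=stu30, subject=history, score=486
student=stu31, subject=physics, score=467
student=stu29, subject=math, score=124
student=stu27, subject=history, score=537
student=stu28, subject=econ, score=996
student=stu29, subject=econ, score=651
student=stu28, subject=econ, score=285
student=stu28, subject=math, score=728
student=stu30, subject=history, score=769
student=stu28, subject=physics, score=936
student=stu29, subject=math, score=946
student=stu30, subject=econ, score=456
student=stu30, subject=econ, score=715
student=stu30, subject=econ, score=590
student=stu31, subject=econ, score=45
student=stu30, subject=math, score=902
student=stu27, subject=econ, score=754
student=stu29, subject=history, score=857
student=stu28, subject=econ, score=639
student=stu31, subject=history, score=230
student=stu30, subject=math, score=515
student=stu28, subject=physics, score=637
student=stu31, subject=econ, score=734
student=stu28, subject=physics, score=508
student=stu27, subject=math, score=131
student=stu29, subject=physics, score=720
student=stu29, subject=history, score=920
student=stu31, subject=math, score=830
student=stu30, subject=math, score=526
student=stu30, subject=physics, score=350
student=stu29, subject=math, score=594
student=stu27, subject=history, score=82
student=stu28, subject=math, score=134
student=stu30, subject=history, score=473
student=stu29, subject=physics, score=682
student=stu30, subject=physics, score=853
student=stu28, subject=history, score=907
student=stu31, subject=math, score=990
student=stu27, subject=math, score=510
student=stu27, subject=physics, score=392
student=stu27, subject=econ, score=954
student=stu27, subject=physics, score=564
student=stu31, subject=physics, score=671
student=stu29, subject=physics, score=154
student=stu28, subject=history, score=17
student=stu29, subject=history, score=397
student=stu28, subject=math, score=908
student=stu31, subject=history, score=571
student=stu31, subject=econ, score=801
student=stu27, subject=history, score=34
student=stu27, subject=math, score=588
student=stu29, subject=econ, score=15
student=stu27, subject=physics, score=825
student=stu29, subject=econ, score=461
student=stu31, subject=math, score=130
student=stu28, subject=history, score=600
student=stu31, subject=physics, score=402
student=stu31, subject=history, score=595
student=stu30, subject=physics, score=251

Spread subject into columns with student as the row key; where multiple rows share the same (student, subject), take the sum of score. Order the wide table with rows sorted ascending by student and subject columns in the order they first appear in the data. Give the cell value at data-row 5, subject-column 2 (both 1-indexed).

With rows sorted ascending by student, row 5 is student=stu31. subject columns in first-appearance order: econ, history, physics, math; column 2 is history.
Long rows with student=stu31, subject=history: 230 + 571 + 595 = 1396.

1396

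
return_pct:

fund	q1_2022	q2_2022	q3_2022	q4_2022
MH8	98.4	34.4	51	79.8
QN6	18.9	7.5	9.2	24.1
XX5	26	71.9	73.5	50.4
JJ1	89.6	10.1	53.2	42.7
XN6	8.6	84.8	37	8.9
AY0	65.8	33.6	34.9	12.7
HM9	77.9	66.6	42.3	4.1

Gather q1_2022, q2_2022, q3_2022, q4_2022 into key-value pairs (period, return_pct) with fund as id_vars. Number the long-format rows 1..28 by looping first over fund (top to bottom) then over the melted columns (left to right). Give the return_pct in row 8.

28 rows total (7 × 4). Row 8: index ⌊(8-1)/4⌋ = 1 into fund → QN6; (8-1) mod 4 = 3 into the melted columns → q4_2022.
So row 8 is (QN6, q4_2022, 24.1); return_pct = 24.1.

24.1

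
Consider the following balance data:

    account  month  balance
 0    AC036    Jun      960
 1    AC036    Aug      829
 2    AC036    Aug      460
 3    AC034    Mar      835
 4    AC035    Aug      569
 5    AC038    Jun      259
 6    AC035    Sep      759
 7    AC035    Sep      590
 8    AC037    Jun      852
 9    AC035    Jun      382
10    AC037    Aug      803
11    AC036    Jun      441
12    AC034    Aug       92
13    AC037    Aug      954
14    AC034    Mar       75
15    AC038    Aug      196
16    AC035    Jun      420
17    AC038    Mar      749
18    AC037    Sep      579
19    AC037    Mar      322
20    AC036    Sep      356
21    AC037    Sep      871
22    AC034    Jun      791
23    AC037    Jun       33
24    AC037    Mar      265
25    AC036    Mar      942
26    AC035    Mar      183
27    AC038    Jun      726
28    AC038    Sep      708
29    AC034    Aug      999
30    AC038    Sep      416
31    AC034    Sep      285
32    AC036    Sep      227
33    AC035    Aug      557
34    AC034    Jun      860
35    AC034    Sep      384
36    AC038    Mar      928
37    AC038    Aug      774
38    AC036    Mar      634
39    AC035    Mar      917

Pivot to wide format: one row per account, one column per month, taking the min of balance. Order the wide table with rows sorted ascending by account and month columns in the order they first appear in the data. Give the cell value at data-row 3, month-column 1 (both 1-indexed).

441

With rows sorted ascending by account, row 3 is account=AC036. month columns in first-appearance order: Jun, Aug, Mar, Sep; column 1 is Jun.
Long rows with account=AC036, month=Jun: min(960, 441) = 441.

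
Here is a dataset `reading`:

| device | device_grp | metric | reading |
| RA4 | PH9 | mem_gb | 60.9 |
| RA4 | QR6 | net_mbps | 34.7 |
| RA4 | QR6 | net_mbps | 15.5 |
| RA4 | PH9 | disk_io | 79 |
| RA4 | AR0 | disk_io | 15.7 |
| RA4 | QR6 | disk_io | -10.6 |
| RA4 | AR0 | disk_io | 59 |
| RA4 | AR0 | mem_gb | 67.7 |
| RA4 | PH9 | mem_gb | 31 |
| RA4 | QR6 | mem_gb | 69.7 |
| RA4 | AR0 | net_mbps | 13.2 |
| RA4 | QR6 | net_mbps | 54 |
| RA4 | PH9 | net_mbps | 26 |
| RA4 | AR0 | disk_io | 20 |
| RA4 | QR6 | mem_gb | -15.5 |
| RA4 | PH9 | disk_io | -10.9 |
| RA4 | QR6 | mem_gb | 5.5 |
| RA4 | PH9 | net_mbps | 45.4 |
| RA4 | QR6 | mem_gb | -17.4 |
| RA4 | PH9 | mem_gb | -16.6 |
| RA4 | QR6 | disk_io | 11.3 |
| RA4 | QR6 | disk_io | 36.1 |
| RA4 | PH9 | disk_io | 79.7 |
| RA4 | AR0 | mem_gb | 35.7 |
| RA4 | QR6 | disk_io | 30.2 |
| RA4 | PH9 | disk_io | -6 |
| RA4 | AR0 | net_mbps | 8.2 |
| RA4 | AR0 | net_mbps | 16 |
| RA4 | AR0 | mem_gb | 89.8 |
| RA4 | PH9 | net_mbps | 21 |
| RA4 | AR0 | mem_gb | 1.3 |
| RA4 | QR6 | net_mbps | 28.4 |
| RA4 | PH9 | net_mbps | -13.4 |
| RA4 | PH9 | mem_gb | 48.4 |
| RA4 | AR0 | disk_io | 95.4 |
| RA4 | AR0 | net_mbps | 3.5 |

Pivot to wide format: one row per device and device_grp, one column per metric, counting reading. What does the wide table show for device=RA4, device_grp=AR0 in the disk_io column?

Rows with device=RA4, device_grp=AR0 and metric=disk_io: reading values are 15.7, 59, 20, 95.4.
4 rows match — count = 4.

4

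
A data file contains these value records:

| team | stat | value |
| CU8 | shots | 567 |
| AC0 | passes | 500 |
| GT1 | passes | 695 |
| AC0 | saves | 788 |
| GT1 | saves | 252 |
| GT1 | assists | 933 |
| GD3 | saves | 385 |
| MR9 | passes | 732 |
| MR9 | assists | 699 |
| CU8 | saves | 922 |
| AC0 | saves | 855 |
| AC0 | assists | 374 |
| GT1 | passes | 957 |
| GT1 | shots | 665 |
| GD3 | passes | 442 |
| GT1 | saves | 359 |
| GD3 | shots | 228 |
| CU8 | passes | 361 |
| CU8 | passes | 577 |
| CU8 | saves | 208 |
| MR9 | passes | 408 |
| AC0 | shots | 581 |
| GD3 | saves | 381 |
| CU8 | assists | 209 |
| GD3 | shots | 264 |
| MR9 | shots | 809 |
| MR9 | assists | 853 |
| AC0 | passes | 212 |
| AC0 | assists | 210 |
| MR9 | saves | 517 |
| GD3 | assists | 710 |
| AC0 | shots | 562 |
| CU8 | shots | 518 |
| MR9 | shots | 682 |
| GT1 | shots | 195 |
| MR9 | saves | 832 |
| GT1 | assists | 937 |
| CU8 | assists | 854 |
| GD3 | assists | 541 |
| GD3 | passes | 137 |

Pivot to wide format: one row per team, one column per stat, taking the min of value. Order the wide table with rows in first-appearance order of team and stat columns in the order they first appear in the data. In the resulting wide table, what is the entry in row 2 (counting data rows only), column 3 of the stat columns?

788

With rows in first-appearance order of team, row 2 is team=AC0. stat columns in first-appearance order: shots, passes, saves, assists; column 3 is saves.
Long rows with team=AC0, stat=saves: min(788, 855) = 788.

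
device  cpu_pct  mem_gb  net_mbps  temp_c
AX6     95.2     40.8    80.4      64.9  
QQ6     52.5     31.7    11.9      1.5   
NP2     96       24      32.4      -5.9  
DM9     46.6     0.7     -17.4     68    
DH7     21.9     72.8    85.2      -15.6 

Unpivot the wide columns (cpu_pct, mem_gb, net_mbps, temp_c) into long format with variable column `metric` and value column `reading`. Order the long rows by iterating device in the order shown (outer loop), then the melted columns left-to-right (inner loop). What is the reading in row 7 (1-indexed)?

11.9

20 rows total (5 × 4). Row 7: index ⌊(7-1)/4⌋ = 1 into device → QQ6; (7-1) mod 4 = 2 into the melted columns → net_mbps.
So row 7 is (QQ6, net_mbps, 11.9); reading = 11.9.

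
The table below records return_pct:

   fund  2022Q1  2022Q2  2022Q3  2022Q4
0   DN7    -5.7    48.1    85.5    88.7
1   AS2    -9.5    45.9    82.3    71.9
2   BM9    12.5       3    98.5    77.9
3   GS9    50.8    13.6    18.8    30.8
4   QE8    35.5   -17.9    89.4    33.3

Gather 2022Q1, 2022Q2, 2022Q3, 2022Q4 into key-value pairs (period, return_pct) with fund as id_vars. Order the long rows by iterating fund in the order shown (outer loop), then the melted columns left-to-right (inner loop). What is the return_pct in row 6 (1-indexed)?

45.9

20 rows total (5 × 4). Row 6: index ⌊(6-1)/4⌋ = 1 into fund → AS2; (6-1) mod 4 = 1 into the melted columns → 2022Q2.
So row 6 is (AS2, 2022Q2, 45.9); return_pct = 45.9.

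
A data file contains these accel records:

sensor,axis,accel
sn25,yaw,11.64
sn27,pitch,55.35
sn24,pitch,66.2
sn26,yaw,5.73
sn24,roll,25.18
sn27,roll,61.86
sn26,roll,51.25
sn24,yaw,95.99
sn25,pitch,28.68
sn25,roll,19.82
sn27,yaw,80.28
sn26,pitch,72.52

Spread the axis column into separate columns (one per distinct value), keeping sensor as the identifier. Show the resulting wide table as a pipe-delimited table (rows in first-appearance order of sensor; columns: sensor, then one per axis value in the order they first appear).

Columns: sensor plus the 3 distinct axis values (yaw, pitch, roll).
For example, row sn25 column yaw takes accel=11.64 from the long row (sn25, yaw).

| sensor | yaw | pitch | roll |
| sn25 | 11.64 | 28.68 | 19.82 |
| sn27 | 80.28 | 55.35 | 61.86 |
| sn24 | 95.99 | 66.2 | 25.18 |
| sn26 | 5.73 | 72.52 | 51.25 |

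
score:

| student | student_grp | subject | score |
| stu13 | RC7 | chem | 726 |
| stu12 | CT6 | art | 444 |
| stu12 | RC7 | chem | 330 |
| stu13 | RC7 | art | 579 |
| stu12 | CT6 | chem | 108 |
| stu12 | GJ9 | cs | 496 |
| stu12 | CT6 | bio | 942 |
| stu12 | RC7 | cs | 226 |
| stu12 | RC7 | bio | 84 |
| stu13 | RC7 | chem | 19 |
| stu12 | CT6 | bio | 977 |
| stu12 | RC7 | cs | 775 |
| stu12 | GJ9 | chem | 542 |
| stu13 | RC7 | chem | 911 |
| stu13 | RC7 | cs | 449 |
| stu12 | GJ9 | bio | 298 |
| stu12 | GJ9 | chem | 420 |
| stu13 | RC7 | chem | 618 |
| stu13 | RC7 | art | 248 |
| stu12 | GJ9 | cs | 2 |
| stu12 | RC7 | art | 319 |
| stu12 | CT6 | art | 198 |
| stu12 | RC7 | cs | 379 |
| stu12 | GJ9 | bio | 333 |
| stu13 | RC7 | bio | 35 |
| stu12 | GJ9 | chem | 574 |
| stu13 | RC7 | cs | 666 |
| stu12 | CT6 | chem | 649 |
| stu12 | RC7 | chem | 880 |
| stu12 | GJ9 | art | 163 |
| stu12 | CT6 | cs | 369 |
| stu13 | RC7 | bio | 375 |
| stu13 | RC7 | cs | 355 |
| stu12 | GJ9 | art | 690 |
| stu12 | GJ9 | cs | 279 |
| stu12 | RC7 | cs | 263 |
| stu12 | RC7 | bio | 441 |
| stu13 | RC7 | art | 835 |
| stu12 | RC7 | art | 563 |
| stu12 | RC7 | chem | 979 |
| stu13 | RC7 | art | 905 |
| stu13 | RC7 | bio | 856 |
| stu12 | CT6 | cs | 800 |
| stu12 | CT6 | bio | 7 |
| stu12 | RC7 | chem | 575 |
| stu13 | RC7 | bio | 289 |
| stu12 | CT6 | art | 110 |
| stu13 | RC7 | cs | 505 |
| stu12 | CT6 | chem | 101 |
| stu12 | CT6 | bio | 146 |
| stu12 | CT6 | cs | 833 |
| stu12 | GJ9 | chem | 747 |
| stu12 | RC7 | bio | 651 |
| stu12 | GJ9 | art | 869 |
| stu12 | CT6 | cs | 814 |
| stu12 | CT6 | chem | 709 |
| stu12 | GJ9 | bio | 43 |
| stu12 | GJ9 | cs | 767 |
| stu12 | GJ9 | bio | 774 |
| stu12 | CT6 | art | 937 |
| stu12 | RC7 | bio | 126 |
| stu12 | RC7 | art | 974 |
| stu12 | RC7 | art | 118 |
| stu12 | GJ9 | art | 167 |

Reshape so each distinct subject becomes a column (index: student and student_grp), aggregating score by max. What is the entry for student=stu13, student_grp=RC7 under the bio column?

856

Rows with student=stu13, student_grp=RC7 and subject=bio: score values are 35, 375, 856, 289.
max(35, 375, 856, 289) = 856.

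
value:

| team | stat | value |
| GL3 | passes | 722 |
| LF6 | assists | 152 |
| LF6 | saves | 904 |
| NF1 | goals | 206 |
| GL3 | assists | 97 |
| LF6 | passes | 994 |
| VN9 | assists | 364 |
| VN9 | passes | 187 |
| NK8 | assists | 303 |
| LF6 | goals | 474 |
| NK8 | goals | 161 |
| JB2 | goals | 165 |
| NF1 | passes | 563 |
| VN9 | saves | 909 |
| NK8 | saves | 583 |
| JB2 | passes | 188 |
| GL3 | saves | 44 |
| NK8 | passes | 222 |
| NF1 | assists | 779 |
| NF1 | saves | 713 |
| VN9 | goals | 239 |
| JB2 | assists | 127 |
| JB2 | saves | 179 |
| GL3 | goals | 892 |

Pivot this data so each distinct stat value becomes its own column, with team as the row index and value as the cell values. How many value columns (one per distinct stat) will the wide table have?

4 distinct stat values: assists, passes, goals, saves.

4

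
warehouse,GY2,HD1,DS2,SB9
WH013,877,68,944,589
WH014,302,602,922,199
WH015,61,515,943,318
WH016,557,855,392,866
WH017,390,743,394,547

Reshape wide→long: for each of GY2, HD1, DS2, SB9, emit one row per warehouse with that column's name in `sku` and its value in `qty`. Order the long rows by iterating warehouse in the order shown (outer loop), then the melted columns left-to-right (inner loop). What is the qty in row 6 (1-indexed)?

602

20 rows total (5 × 4). Row 6: index ⌊(6-1)/4⌋ = 1 into warehouse → WH014; (6-1) mod 4 = 1 into the melted columns → HD1.
So row 6 is (WH014, HD1, 602); qty = 602.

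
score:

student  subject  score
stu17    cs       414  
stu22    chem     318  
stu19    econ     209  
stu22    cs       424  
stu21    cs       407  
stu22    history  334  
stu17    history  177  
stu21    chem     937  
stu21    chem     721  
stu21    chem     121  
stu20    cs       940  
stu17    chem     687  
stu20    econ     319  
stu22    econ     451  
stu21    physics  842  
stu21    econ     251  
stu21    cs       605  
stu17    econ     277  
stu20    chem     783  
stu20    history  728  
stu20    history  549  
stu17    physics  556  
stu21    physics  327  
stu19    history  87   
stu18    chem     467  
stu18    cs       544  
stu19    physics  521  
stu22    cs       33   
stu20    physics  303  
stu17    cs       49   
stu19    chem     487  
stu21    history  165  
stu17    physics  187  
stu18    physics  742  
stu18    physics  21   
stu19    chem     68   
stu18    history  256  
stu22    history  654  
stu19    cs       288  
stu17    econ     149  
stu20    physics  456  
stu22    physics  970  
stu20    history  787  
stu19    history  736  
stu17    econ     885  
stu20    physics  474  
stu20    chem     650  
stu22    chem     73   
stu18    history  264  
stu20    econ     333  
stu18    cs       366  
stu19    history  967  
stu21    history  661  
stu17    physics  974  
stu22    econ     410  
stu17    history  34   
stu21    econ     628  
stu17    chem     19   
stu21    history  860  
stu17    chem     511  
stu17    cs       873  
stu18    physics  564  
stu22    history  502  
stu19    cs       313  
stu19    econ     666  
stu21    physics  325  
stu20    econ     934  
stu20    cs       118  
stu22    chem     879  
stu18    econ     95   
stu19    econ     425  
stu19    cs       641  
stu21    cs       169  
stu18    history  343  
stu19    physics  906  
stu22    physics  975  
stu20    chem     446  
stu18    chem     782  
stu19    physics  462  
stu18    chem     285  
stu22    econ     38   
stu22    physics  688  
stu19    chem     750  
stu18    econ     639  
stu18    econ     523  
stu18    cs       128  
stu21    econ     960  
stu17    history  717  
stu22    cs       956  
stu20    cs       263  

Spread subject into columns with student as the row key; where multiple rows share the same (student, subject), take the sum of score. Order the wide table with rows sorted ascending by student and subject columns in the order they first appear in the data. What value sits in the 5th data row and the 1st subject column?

1181

With rows sorted ascending by student, row 5 is student=stu21. subject columns in first-appearance order: cs, chem, econ, history, physics; column 1 is cs.
Long rows with student=stu21, subject=cs: 407 + 605 + 169 = 1181.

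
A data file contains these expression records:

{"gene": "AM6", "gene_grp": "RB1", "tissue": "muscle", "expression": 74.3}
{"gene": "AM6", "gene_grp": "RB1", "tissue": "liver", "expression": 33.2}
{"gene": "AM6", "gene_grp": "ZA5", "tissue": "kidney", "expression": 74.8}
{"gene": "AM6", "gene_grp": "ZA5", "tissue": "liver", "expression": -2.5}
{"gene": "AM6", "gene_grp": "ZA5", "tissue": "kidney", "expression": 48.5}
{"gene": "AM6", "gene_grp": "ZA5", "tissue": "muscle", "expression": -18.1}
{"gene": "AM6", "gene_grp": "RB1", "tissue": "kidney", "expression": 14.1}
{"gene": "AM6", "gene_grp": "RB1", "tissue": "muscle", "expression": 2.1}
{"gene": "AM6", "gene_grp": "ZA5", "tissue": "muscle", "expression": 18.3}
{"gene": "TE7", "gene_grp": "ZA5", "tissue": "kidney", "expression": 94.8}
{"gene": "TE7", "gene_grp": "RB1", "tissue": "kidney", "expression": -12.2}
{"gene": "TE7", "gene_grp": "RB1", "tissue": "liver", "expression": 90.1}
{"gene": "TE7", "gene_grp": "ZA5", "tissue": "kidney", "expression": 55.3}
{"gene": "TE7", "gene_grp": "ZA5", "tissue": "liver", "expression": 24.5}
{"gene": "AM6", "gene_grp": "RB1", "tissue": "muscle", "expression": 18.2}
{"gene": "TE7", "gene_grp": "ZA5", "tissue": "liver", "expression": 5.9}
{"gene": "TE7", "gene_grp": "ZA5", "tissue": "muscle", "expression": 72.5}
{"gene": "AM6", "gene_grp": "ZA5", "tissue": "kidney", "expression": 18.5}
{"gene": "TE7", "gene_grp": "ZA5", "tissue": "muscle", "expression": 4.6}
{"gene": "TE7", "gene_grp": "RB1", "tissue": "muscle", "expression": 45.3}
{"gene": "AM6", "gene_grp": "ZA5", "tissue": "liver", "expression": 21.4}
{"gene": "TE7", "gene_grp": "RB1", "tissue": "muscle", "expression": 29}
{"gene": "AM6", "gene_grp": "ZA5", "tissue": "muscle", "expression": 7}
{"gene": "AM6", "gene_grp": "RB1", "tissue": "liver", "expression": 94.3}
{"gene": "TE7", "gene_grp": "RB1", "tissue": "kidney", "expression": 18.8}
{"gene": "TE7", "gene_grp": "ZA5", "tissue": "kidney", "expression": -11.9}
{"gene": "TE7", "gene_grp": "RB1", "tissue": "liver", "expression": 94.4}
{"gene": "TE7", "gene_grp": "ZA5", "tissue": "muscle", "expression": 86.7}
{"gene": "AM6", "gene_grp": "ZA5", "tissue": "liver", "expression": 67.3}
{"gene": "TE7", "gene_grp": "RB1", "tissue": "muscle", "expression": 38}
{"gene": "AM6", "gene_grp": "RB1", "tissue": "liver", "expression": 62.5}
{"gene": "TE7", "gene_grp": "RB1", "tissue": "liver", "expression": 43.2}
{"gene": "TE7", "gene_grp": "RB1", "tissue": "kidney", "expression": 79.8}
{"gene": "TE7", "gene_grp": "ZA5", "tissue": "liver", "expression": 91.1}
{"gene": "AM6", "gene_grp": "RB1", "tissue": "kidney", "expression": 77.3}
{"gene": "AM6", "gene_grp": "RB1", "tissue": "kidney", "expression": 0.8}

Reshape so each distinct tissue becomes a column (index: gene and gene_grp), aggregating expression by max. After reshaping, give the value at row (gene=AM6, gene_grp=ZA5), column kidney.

Rows with gene=AM6, gene_grp=ZA5 and tissue=kidney: expression values are 74.8, 48.5, 18.5.
max(74.8, 48.5, 18.5) = 74.8.

74.8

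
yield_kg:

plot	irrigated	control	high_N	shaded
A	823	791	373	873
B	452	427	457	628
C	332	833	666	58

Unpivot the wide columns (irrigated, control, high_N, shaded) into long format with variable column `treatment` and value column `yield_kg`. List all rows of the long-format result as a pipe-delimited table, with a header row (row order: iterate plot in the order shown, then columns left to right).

Each (plot, column) pair becomes one row: 3 × 4 = 12 rows.
For example, (A, irrigated) → yield_kg=823.

| plot | treatment | yield_kg |
| A | irrigated | 823 |
| A | control | 791 |
| A | high_N | 373 |
| A | shaded | 873 |
| B | irrigated | 452 |
| B | control | 427 |
| B | high_N | 457 |
| B | shaded | 628 |
| C | irrigated | 332 |
| C | control | 833 |
| C | high_N | 666 |
| C | shaded | 58 |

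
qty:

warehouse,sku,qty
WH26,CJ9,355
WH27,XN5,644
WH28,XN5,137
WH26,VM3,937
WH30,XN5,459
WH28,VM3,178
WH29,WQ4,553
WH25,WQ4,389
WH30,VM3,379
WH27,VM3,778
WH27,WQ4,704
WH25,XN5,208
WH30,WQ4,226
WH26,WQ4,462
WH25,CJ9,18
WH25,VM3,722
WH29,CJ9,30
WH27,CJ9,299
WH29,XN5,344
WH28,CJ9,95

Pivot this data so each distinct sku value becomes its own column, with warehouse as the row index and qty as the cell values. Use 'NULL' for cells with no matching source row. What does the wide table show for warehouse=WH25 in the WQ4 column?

389

The long row with warehouse=WH25, sku=WQ4 has qty=389.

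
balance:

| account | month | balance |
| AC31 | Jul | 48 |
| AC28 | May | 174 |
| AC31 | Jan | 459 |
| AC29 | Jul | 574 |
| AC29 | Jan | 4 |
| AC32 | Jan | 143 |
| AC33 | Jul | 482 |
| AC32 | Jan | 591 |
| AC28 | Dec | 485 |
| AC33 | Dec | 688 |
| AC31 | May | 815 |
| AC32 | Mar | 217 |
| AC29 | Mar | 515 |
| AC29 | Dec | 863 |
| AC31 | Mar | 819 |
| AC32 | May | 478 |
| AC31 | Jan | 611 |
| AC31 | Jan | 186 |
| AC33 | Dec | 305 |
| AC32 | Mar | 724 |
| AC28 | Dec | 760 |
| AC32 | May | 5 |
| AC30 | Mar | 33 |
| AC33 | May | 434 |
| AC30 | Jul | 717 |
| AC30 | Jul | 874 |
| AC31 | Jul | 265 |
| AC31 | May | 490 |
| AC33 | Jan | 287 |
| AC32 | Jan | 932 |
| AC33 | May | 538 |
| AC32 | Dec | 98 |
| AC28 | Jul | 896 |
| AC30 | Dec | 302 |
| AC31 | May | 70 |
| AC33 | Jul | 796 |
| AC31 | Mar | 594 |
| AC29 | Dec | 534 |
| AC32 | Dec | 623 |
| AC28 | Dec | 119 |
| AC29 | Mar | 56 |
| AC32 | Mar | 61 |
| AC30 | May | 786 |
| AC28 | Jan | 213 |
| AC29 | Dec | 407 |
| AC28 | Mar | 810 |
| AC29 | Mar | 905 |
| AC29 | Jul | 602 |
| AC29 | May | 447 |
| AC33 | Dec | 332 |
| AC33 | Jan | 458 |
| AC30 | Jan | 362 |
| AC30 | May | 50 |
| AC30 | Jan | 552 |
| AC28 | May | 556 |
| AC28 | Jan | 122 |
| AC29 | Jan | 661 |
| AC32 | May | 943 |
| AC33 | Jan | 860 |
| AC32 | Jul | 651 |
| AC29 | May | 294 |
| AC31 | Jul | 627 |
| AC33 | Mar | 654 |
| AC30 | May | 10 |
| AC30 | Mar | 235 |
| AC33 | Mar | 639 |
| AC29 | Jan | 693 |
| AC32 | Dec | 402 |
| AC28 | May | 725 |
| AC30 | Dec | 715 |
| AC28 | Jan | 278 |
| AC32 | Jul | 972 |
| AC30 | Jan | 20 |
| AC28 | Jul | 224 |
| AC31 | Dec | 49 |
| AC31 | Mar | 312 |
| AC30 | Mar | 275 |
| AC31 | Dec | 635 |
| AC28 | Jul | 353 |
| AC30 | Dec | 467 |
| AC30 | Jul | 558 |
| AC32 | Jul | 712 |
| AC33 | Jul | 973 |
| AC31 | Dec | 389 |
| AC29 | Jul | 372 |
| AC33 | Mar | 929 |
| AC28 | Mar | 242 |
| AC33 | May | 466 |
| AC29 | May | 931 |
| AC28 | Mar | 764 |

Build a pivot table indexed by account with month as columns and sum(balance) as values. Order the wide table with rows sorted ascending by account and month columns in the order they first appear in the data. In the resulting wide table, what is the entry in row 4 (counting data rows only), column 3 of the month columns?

With rows sorted ascending by account, row 4 is account=AC31. month columns in first-appearance order: Jul, May, Jan, Dec, Mar; column 3 is Jan.
Long rows with account=AC31, month=Jan: 459 + 611 + 186 = 1256.

1256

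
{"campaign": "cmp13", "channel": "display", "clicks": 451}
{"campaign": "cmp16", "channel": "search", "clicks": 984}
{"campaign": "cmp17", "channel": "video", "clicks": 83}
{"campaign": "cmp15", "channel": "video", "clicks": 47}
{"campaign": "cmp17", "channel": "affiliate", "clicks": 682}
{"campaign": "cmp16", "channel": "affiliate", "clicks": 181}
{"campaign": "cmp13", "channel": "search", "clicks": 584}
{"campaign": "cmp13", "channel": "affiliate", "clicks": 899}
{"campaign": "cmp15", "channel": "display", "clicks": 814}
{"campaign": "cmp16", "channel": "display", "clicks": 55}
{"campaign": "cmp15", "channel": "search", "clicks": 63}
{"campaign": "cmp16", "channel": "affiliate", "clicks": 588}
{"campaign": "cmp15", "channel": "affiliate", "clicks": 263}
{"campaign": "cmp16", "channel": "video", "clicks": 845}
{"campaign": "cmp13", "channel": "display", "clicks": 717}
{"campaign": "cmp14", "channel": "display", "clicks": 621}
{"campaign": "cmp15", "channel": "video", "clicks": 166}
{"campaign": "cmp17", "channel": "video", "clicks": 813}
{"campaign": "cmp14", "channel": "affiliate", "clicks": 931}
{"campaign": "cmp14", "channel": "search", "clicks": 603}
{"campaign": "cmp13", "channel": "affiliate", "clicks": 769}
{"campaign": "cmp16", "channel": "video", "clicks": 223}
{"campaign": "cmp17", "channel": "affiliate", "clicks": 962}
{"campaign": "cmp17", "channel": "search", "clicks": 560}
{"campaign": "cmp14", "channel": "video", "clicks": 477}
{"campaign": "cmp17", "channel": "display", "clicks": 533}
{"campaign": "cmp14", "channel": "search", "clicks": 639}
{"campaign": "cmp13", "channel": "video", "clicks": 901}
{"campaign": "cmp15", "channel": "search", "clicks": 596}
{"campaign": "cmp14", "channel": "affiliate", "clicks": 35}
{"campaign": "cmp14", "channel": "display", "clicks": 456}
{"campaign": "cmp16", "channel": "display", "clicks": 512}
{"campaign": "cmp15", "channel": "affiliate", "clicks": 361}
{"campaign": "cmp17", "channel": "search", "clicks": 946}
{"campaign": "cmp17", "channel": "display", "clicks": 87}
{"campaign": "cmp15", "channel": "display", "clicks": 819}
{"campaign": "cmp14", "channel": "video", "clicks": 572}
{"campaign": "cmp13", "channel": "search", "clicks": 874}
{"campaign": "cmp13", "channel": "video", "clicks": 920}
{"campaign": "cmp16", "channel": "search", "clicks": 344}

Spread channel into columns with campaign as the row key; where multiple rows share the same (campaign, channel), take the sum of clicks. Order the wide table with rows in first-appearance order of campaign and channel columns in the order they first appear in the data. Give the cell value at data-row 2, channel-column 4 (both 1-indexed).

With rows in first-appearance order of campaign, row 2 is campaign=cmp16. channel columns in first-appearance order: display, search, video, affiliate; column 4 is affiliate.
Long rows with campaign=cmp16, channel=affiliate: 181 + 588 = 769.

769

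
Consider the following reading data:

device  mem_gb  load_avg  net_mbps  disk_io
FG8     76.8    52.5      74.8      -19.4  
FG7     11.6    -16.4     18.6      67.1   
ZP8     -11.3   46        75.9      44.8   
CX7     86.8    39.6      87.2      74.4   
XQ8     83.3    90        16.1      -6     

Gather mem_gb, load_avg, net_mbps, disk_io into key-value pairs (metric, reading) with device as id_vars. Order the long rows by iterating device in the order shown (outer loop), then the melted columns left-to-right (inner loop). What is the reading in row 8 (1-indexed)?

67.1

20 rows total (5 × 4). Row 8: index ⌊(8-1)/4⌋ = 1 into device → FG7; (8-1) mod 4 = 3 into the melted columns → disk_io.
So row 8 is (FG7, disk_io, 67.1); reading = 67.1.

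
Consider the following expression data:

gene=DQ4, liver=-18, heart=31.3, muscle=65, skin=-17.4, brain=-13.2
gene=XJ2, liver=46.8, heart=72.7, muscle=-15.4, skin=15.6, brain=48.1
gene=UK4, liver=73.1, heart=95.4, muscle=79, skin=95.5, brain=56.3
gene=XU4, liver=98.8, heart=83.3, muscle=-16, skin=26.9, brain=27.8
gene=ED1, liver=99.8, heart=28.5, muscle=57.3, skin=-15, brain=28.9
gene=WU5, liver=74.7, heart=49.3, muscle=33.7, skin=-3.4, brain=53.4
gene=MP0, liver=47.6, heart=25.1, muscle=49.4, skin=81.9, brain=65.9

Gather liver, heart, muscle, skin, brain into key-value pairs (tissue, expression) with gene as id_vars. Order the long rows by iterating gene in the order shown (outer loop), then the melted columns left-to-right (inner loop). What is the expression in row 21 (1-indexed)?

99.8

35 rows total (7 × 5). Row 21: index ⌊(21-1)/5⌋ = 4 into gene → ED1; (21-1) mod 5 = 0 into the melted columns → liver.
So row 21 is (ED1, liver, 99.8); expression = 99.8.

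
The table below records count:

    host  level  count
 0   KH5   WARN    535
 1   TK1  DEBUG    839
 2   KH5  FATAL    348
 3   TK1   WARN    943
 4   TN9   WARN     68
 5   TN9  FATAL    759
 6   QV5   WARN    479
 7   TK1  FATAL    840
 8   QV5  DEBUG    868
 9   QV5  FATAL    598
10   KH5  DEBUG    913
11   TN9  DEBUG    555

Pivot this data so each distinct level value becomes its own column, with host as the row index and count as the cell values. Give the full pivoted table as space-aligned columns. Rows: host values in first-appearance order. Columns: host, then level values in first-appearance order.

Columns: host plus the 3 distinct level values (WARN, DEBUG, FATAL).
For example, row KH5 column WARN takes count=535 from the long row (KH5, WARN).

host  WARN  DEBUG  FATAL
KH5   535   913    348  
TK1   943   839    840  
TN9   68    555    759  
QV5   479   868    598  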